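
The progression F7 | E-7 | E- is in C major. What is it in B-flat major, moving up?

Eb7 D-7 D-

C major up to B-flat major is a minor seventh; each chord root moves by that interval while the quality stays the same.
F7: root F up a minor seventh → Eb, giving Eb7.
E-7: root E up a minor seventh → D, giving D-7.
E-: root E up a minor seventh → D, giving D-.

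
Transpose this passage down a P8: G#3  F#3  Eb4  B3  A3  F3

G#2 F#2 Eb3 B2 A2 F2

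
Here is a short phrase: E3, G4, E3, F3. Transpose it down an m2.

E3 -> D#3
G4 -> F#4
E3 -> D#3
F3 -> E3

D#3 F#4 D#3 E3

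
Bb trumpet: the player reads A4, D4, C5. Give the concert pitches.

G4 C4 Bb4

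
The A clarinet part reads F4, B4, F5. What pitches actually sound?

D4 G#4 D5

The A clarinet sounds a minor third below written, so transpose each written note down a minor third.
F4 → D4
B4 → G#4
F5 → D5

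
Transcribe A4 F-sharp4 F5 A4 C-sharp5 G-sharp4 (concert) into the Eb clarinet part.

F#4 D#4 D5 F#4 A#4 E#4

The Eb clarinet sounds a minor third above written, so the written part must be a minor third below concert — transpose each note down.
A4 gives F#4
F#4 gives D#4
F5 gives D5
A4 gives F#4
C#5 gives A#4
G#4 gives E#4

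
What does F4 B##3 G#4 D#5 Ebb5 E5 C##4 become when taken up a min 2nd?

Gb4 C##4 A4 E5 Fbb5 F5 D#4

A minor second up from F4 gives Gb4.
B##3 up a minor second is C##4.
A minor second up from G#4 gives A4.
A minor second up from D#5 gives E5.
A minor second up from Ebb5 gives Fbb5.
E5: a second up reaches F, and 1 semitone makes it F5.
A minor second up from C##4 gives D#4.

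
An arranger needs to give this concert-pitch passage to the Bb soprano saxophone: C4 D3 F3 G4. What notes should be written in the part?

Written C4 sounds as Bb3 on the Bb soprano saxophone, so concert pitches are written a major second up.
C4 becomes D4
D3 becomes E3
F3 becomes G3
G4 becomes A4

D4 E3 G3 A4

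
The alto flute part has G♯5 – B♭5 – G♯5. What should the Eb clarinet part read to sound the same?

B#4 D5 B#4

First find concert pitch: the alto flute sounds a perfect fourth below written, so G♯5 B♭5 G♯5 sounds D#5 F5 D#5.
Then write for Eb clarinet: it sounds a minor third above written, so the part must be a minor third below concert.
D#5 → B#4
F5 → D5
D#5 → B#4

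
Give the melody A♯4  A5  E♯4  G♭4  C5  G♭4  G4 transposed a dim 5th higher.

A#4 to E5
A5 to Eb6
E#4 to B4
Gb4 to Dbb5
C5 to Gb5
Gb4 to Dbb5
G4 to Db5

E5 Eb6 B4 Dbb5 Gb5 Dbb5 Db5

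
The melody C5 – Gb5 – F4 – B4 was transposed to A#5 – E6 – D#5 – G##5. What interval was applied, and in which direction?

up an augmented sixth

From C5 to A#5 is 6 letter names — a sixth of some quality.
C5 to A#5 is 10 semitones, which makes it an augmented sixth; the second version is higher, so the direction is up.
Checking another pair — B4 → G##5 — gives the same interval.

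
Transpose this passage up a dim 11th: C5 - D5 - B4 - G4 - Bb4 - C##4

Fb6 Gb6 Eb6 Cb6 Ebb6 F#5

C5: an eleventh up reaches F, and 16 semitones makes it Fb6.
A diminished eleventh up from D5 gives Gb6.
B4 up a diminished eleventh is Eb6.
G4: an eleventh up reaches C, and 16 semitones makes it Cb6.
Bb4 up a diminished eleventh is Ebb6.
C##4: an eleventh up reaches F, and 16 semitones makes it F#5.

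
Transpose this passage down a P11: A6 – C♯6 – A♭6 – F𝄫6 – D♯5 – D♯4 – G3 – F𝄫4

E5 G#4 Eb5 Cbb5 A#3 A#2 D2 Cbb3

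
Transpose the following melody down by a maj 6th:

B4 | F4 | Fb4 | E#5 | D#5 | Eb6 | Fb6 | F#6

D4 Ab3 Abb3 G#4 F#4 Gb5 Abb5 A5

A major sixth down from B4 gives D4.
F4 down a major sixth is Ab3.
Fb4 down a major sixth is Abb3.
A major sixth down from E#5 gives G#4.
A major sixth down from D#5 gives F#4.
A major sixth down from Eb6 gives Gb5.
A major sixth down from Fb6 gives Abb5.
F#6 down a major sixth is A5.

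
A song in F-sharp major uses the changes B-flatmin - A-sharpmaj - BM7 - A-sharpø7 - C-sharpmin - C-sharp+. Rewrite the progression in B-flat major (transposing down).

F-sharp major down to B-flat major is an augmented fifth; each chord root moves by that interval while the quality stays the same.
B-flatmin: root B-flat down an augmented fifth → Ebb, giving Ebbmin.
A-sharpmaj: root A-sharp down an augmented fifth → D, giving Dmaj.
BM7: root B down an augmented fifth → Eb, giving EbM7.
A-sharpø7: root A-sharp down an augmented fifth → D, giving Dø7.
C-sharpmin: root C-sharp down an augmented fifth → F, giving Fmin.
C-sharp+: root C-sharp down an augmented fifth → F, giving F+.

Ebbmin Dmaj EbM7 Dø7 Fmin F+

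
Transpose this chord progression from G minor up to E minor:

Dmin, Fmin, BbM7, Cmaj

G minor up to E minor is a major sixth; each chord root moves by that interval while the quality stays the same.
Dmin: root D up a major sixth → B, giving Bmin.
Fmin: root F up a major sixth → D, giving Dmin.
BbM7: root Bb up a major sixth → G, giving GM7.
Cmaj: root C up a major sixth → A, giving Amaj.

Bmin Dmin GM7 Amaj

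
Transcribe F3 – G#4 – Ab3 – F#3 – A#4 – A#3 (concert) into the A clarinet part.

Ab3 B4 Cb4 A3 C#5 C#4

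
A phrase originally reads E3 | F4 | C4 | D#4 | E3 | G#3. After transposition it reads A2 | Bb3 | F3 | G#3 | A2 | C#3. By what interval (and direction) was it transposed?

Take the first pair: E3 → A2. E to A spans 5 letter names, so the interval is some kind of fifth.
A2 to E3 is 7 semitones, which makes it a perfect fifth; the second version is lower, so the direction is down.
Checking another pair — G#3 → C#3 — gives the same interval.

down a perfect fifth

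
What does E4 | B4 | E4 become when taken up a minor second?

F4 C5 F4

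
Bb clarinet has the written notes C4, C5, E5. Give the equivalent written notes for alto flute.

First find concert pitch: the Bb clarinet sounds a major second below written, so C4 C5 E5 sounds Bb3 Bb4 D5.
Then write for alto flute: it sounds a perfect fourth below written, so the part must be a perfect fourth above concert.
Bb3 → Eb4
Bb4 → Eb5
D5 → G5

Eb4 Eb5 G5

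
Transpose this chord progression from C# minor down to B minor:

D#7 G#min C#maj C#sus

C# minor down to B minor is a major second; each chord root moves by that interval while the quality stays the same.
D#7: root D# down a major second → C#, giving C#7.
G#min: root G# down a major second → F#, giving F#min.
C#maj: root C# down a major second → B, giving Bmaj.
C#sus: root C# down a major second → B, giving Bsus.

C#7 F#min Bmaj Bsus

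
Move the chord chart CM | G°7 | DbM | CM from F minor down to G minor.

DM A°7 EbM DM

F minor down to G minor is a minor seventh; each chord root moves by that interval while the quality stays the same.
CM: root C down a minor seventh → D, giving DM.
G°7: root G down a minor seventh → A, giving A°7.
DbM: root Db down a minor seventh → Eb, giving EbM.
CM: root C down a minor seventh → D, giving DM.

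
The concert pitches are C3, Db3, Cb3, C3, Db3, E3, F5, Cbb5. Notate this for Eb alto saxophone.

The Eb alto saxophone sounds a major sixth below written, so the written part must be a major sixth above concert — transpose each note up.
C3 gives A3
Db3 gives Bb3
Cb3 gives Ab3
C3 gives A3
Db3 gives Bb3
E3 gives C#4
F5 gives D6
Cbb5 gives Abb5

A3 Bb3 Ab3 A3 Bb3 C#4 D6 Abb5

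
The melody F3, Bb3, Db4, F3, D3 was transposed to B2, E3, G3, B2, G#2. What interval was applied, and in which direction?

down a diminished fifth

From F3 to B2 is 5 letter names — a fifth of some quality.
B2 to F3 is 6 semitones, which makes it a diminished fifth; the second version is lower, so the direction is down.
Checking another pair — D3 → G#2 — gives the same interval.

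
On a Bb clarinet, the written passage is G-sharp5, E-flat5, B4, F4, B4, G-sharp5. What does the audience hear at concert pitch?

The Bb clarinet sounds a major second below written, so transpose each written note down a major second.
G#5 -> F#5
Eb5 -> Db5
B4 -> A4
F4 -> Eb4
B4 -> A4
G#5 -> F#5

F#5 Db5 A4 Eb4 A4 F#5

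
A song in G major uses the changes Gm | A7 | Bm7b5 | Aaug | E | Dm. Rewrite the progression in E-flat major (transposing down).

Ebm F7 Gm7b5 Faug C Bbm

G major down to E-flat major is a major third; each chord root moves by that interval while the quality stays the same.
Gm: root G down a major third → Eb, giving Ebm.
A7: root A down a major third → F, giving F7.
Bm7b5: root B down a major third → G, giving Gm7b5.
Aaug: root A down a major third → F, giving Faug.
E: root E down a major third → C, giving C.
Dm: root D down a major third → Bb, giving Bbm.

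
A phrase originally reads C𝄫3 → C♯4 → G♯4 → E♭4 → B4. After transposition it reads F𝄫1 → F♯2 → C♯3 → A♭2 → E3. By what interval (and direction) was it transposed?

down a perfect twelfth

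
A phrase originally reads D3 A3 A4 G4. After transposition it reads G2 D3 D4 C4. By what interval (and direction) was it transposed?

down a perfect fifth

Take the first pair: D3 → G2. D to G spans 5 letter names, so the interval is some kind of fifth.
G2 to D3 is 7 semitones, which makes it a perfect fifth; the second version is lower, so the direction is down.
Checking another pair — G4 → C4 — gives the same interval.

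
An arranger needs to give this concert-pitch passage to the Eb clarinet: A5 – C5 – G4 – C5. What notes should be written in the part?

Written C4 sounds as Eb4 on the Eb clarinet, so concert pitches are written a minor third down.
A5 becomes F#5
C5 becomes A4
G4 becomes E4
C5 becomes A4

F#5 A4 E4 A4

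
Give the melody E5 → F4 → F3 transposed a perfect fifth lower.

A4 Bb3 Bb2

A perfect fifth down from E5 gives A4.
F4 down a perfect fifth is Bb3.
F3 down a perfect fifth is Bb2.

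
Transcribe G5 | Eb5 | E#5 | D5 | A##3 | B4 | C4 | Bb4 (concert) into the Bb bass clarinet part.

The Bb bass clarinet sounds a major ninth below written, so the written part must be a major ninth above concert — transpose each note up.
G5 to A6
Eb5 to F6
E#5 to F##6
D5 to E6
A##3 to B##4
B4 to C#6
C4 to D5
Bb4 to C6

A6 F6 F##6 E6 B##4 C#6 D5 C6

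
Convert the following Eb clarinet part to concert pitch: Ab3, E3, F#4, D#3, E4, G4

The Eb clarinet sounds a minor third above written, so transpose each written note up a minor third.
Ab3 gives Cb4
E3 gives G3
F#4 gives A4
D#3 gives F#3
E4 gives G4
G4 gives Bb4

Cb4 G3 A4 F#3 G4 Bb4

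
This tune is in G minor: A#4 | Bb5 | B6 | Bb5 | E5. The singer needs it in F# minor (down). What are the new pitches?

G##4 A5 A#6 A5 D#5

G minor to F# minor down is a minor second, so every note moves down by that interval.
A#4 gives G##4
Bb5 gives A5
B6 gives A#6
Bb5 gives A5
E5 gives D#5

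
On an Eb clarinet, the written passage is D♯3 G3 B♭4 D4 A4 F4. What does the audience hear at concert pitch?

F#3 Bb3 Db5 F4 C5 Ab4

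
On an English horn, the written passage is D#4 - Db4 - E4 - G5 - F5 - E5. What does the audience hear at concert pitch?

Written C4 on the English horn sounds as F3, a perfect fifth lower; apply that shift to every note.
D#4 → G#3
Db4 → Gb3
E4 → A3
G5 → C5
F5 → Bb4
E5 → A4

G#3 Gb3 A3 C5 Bb4 A4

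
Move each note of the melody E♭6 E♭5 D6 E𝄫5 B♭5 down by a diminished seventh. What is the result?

Eb6: a seventh down reaches F, and 9 semitones makes it F#5.
Eb5 down a diminished seventh is F#4.
D6: a seventh down reaches E, and 9 semitones makes it E#5.
Ebb5: a seventh down reaches F, and 9 semitones makes it F4.
A diminished seventh down from Bb5 gives C#5.

F#5 F#4 E#5 F4 C#5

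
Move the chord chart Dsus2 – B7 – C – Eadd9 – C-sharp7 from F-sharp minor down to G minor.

Ebsus2 C7 Db Fadd9 D7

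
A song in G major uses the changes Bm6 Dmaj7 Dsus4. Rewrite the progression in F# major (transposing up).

G major up to F# major is a major seventh; each chord root moves by that interval while the quality stays the same.
Bm6: root B up a major seventh → A#, giving A#m6.
Dmaj7: root D up a major seventh → C#, giving C#maj7.
Dsus4: root D up a major seventh → C#, giving C#sus4.

A#m6 C#maj7 C#sus4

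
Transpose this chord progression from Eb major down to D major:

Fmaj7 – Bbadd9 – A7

Emaj7 Aadd9 G#7

Eb major down to D major is a minor second; each chord root moves by that interval while the quality stays the same.
Fmaj7: root F down a minor second → E, giving Emaj7.
Bbadd9: root Bb down a minor second → A, giving Aadd9.
A7: root A down a minor second → G#, giving G#7.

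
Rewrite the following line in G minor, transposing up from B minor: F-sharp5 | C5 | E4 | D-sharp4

D6 Ab5 C5 B4

From B up to G is a minor sixth; apply that to each pitch.
F#5 to D6
C5 to Ab5
E4 to C5
D#4 to B4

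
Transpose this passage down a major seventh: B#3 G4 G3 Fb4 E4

C#3 Ab3 Ab2 Gbb3 F3

B#3 gives C#3
G4 gives Ab3
G3 gives Ab2
Fb4 gives Gbb3
E4 gives F3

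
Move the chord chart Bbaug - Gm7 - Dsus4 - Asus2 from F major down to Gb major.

Cbaug Abm7 Ebsus4 Bbsus2

F major down to Gb major is a major seventh; each chord root moves by that interval while the quality stays the same.
Bbaug: root Bb down a major seventh → Cb, giving Cbaug.
Gm7: root G down a major seventh → Ab, giving Abm7.
Dsus4: root D down a major seventh → Eb, giving Ebsus4.
Asus2: root A down a major seventh → Bb, giving Bbsus2.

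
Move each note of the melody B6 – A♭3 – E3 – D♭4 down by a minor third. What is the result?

G#6 F3 C#3 Bb3

A minor third down from B6 gives G#6.
A minor third down from Ab3 gives F3.
E3: a third down reaches C, and 3 semitones makes it C#3.
Db4: a third down reaches B, and 3 semitones makes it Bb3.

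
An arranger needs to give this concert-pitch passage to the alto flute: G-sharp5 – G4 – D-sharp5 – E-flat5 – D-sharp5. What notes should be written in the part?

C#6 C5 G#5 Ab5 G#5

Written C4 sounds as G3 on the alto flute, so concert pitches are written a perfect fourth up.
G#5 to C#6
G4 to C5
D#5 to G#5
Eb5 to Ab5
D#5 to G#5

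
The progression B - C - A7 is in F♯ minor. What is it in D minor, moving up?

G Ab F7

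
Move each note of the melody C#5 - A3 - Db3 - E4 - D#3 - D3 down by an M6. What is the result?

E4 C3 Fb2 G3 F#2 F2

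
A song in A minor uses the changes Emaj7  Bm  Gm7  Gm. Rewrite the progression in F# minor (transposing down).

A minor down to F# minor is a minor third; each chord root moves by that interval while the quality stays the same.
Emaj7: root E down a minor third → C#, giving C#maj7.
Bm: root B down a minor third → G#, giving G#m.
Gm7: root G down a minor third → E, giving Em7.
Gm: root G down a minor third → E, giving Em.

C#maj7 G#m Em7 Em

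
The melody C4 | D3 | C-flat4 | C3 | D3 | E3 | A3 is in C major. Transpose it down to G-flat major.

Gb3 Ab2 Gbb3 Gb2 Ab2 Bb2 Eb3

C major to G-flat major down is an augmented fourth, so every note moves down by that interval.
C4 becomes Gb3
D3 becomes Ab2
Cb4 becomes Gbb3
C3 becomes Gb2
D3 becomes Ab2
E3 becomes Bb2
A3 becomes Eb3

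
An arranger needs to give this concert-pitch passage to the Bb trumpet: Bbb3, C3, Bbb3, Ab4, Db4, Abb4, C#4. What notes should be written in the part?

Cb4 D3 Cb4 Bb4 Eb4 Bbb4 D#4

Written C4 sounds as Bb3 on the Bb trumpet, so concert pitches are written a major second up.
Bbb3 gives Cb4
C3 gives D3
Bbb3 gives Cb4
Ab4 gives Bb4
Db4 gives Eb4
Abb4 gives Bbb4
C#4 gives D#4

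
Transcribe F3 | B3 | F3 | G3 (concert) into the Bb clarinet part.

G3 C#4 G3 A3

The Bb clarinet sounds a major second below written, so the written part must be a major second above concert — transpose each note up.
F3 to G3
B3 to C#4
F3 to G3
G3 to A3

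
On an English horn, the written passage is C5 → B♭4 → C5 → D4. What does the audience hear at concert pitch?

F4 Eb4 F4 G3

The English horn sounds a perfect fifth below written, so transpose each written note down a perfect fifth.
C5 gives F4
Bb4 gives Eb4
C5 gives F4
D4 gives G3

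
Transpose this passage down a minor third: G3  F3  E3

G3 to E3
F3 to D3
E3 to C#3

E3 D3 C#3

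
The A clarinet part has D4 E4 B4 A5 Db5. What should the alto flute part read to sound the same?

First find concert pitch: the A clarinet sounds a minor third below written, so D4 E4 B4 A5 Db5 sounds B3 C#4 G#4 F#5 Bb4.
Then write for alto flute: it sounds a perfect fourth below written, so the part must be a perfect fourth above concert.
B3 → E4
C#4 → F#4
G#4 → C#5
F#5 → B5
Bb4 → Eb5

E4 F#4 C#5 B5 Eb5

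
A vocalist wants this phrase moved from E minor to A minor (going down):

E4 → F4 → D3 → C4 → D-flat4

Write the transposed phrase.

A3 Bb3 G2 F3 Gb3

E minor to A minor down is a perfect fifth, so every note moves down by that interval.
E4 to A3
F4 to Bb3
D3 to G2
C4 to F3
Db4 to Gb3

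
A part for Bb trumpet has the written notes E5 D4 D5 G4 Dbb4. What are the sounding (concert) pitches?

The Bb trumpet sounds a major second below written, so transpose each written note down a major second.
E5 becomes D5
D4 becomes C4
D5 becomes C5
G4 becomes F4
Dbb4 becomes Cbb4

D5 C4 C5 F4 Cbb4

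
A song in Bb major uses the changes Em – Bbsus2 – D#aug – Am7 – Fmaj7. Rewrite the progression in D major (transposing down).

Bb major down to D major is a minor sixth; each chord root moves by that interval while the quality stays the same.
Em: root E down a minor sixth → G#, giving G#m.
Bbsus2: root Bb down a minor sixth → D, giving Dsus2.
D#aug: root D# down a minor sixth → F##, giving F##aug.
Am7: root A down a minor sixth → C#, giving C#m7.
Fmaj7: root F down a minor sixth → A, giving Amaj7.

G#m Dsus2 F##aug C#m7 Amaj7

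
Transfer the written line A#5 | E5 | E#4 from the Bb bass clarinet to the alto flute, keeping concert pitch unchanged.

C#5 G4 G#3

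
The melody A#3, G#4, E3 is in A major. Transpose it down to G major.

A major to G major down is a major second, so every note moves down by that interval.
A#3 to G#3
G#4 to F#4
E3 to D3

G#3 F#4 D3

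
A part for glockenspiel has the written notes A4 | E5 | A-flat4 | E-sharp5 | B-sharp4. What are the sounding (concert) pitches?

Written C4 on the glockenspiel sounds as C6, a perfect fifteenth higher; apply that shift to every note.
A4 → A6
E5 → E7
Ab4 → Ab6
E#5 → E#7
B#4 → B#6

A6 E7 Ab6 E#7 B#6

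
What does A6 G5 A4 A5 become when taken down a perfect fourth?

A6 to E6
G5 to D5
A4 to E4
A5 to E5

E6 D5 E4 E5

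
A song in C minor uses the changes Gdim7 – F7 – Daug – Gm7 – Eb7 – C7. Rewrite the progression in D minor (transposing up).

C minor up to D minor is a major second; each chord root moves by that interval while the quality stays the same.
Gdim7: root G up a major second → A, giving Adim7.
F7: root F up a major second → G, giving G7.
Daug: root D up a major second → E, giving Eaug.
Gm7: root G up a major second → A, giving Am7.
Eb7: root Eb up a major second → F, giving F7.
C7: root C up a major second → D, giving D7.

Adim7 G7 Eaug Am7 F7 D7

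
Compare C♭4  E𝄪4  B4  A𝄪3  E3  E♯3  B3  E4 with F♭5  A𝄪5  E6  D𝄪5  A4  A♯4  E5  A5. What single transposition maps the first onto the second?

up a perfect eleventh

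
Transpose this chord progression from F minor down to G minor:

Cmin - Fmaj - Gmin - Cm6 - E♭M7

Dmin Gmaj Amin Dm6 FM7

F minor down to G minor is a minor seventh; each chord root moves by that interval while the quality stays the same.
Cmin: root C down a minor seventh → D, giving Dmin.
Fmaj: root F down a minor seventh → G, giving Gmaj.
Gmin: root G down a minor seventh → A, giving Amin.
Cm6: root C down a minor seventh → D, giving Dm6.
E♭M7: root E♭ down a minor seventh → F, giving FM7.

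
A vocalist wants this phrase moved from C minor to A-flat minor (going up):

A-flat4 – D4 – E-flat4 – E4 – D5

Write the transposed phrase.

Fb5 Bb4 Cb5 C5 Bb5

C minor to A-flat minor up is a minor sixth, so every note moves up by that interval.
Ab4 gives Fb5
D4 gives Bb4
Eb4 gives Cb5
E4 gives C5
D5 gives Bb5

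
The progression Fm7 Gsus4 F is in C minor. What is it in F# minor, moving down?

Bm7 C#sus4 B

C minor down to F# minor is a diminished fifth; each chord root moves by that interval while the quality stays the same.
Fm7: root F down a diminished fifth → B, giving Bm7.
Gsus4: root G down a diminished fifth → C#, giving C#sus4.
F: root F down a diminished fifth → B, giving B.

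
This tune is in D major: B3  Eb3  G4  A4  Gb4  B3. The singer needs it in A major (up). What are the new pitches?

F#4 Bb3 D5 E5 Db5 F#4

From D up to A is a perfect fifth; apply that to each pitch.
B3 becomes F#4
Eb3 becomes Bb3
G4 becomes D5
A4 becomes E5
Gb4 becomes Db5
B3 becomes F#4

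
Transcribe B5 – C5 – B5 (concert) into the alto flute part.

Written C4 sounds as G3 on the alto flute, so concert pitches are written a perfect fourth up.
B5 gives E6
C5 gives F5
B5 gives E6

E6 F5 E6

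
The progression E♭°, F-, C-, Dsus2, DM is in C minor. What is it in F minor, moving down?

C minor down to F minor is a perfect fifth; each chord root moves by that interval while the quality stays the same.
E♭°: root E♭ down a perfect fifth → Ab, giving Ab°.
F-: root F down a perfect fifth → Bb, giving Bb-.
C-: root C down a perfect fifth → F, giving F-.
Dsus2: root D down a perfect fifth → G, giving Gsus2.
DM: root D down a perfect fifth → G, giving GM.

Ab° Bb- F- Gsus2 GM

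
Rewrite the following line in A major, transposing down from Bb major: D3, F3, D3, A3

From Bb down to A is a minor second; apply that to each pitch.
D3 gives C#3
F3 gives E3
D3 gives C#3
A3 gives G#3

C#3 E3 C#3 G#3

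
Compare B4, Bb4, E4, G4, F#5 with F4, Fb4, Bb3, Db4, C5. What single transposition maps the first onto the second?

down an augmented fourth

Take the first pair: B4 → F4. B to F spans 4 letter names, so the interval is some kind of fourth.
F4 to B4 is 6 semitones, which makes it an augmented fourth; the second version is lower, so the direction is down.
Checking another pair — F#5 → C5 — gives the same interval.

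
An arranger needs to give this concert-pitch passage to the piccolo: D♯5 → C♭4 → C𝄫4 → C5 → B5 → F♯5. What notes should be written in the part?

The piccolo sounds a perfect octave above written, so the written part must be a perfect octave below concert — transpose each note down.
D#5 to D#4
Cb4 to Cb3
Cbb4 to Cbb3
C5 to C4
B5 to B4
F#5 to F#4

D#4 Cb3 Cbb3 C4 B4 F#4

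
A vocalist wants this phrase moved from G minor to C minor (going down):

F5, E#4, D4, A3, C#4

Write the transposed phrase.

Bb4 A#3 G3 D3 F#3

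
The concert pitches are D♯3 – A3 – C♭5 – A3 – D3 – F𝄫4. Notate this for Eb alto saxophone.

B#3 F#4 Ab5 F#4 B3 Dbb5

The Eb alto saxophone sounds a major sixth below written, so the written part must be a major sixth above concert — transpose each note up.
D#3 -> B#3
A3 -> F#4
Cb5 -> Ab5
A3 -> F#4
D3 -> B3
Fbb4 -> Dbb5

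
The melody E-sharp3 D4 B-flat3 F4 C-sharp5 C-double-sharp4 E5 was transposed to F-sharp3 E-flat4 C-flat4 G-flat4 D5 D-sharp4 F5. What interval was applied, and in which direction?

Take the first pair: E#3 → F#3. E to F spans 2 letter names, so the interval is some kind of second.
E#3 to F#3 is 1 semitone, which makes it a minor second; the second version is higher, so the direction is up.
Checking another pair — E5 → F5 — gives the same interval.

up a minor second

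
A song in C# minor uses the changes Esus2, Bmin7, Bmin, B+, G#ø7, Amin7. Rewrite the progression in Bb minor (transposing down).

C# minor down to Bb minor is an augmented second; each chord root moves by that interval while the quality stays the same.
Esus2: root E down an augmented second → Db, giving Dbsus2.
Bmin7: root B down an augmented second → Ab, giving Abmin7.
Bmin: root B down an augmented second → Ab, giving Abmin.
B+: root B down an augmented second → Ab, giving Ab+.
G#ø7: root G# down an augmented second → F, giving Fø7.
Amin7: root A down an augmented second → Gb, giving Gbmin7.

Dbsus2 Abmin7 Abmin Ab+ Fø7 Gbmin7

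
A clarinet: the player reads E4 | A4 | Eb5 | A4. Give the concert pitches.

The A clarinet sounds a minor third below written, so transpose each written note down a minor third.
E4 -> C#4
A4 -> F#4
Eb5 -> C5
A4 -> F#4

C#4 F#4 C5 F#4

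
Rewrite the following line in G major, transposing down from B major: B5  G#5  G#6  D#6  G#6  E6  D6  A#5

G5 E5 E6 B5 E6 C6 Bb5 F#5

From B down to G is a major third; apply that to each pitch.
B5 becomes G5
G#5 becomes E5
G#6 becomes E6
D#6 becomes B5
G#6 becomes E6
E6 becomes C6
D6 becomes Bb5
A#5 becomes F#5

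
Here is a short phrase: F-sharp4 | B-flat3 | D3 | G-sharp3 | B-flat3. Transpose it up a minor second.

F#4 up a minor second is G4.
Bb3 up a minor second is Cb4.
A minor second up from D3 gives Eb3.
A minor second up from G#3 gives A3.
A minor second up from Bb3 gives Cb4.

G4 Cb4 Eb3 A3 Cb4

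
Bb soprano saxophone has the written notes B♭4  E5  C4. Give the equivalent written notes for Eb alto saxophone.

F5 B5 G4

First find concert pitch: the Bb soprano saxophone sounds a major second below written, so B♭4 E5 C4 sounds Ab4 D5 Bb3.
Then write for Eb alto saxophone: it sounds a major sixth below written, so the part must be a major sixth above concert.
Ab4 → F5
D5 → B5
Bb3 → G4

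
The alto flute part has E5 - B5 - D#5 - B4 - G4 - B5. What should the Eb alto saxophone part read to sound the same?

G#5 D#6 F##5 D#5 B4 D#6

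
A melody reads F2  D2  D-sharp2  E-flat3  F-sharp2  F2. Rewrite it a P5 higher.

C3 A2 A#2 Bb3 C#3 C3

F2 up a perfect fifth is C3.
D2: a fifth up reaches A, and 7 semitones makes it A2.
D#2 up a perfect fifth is A#2.
Eb3: a fifth up reaches B, and 7 semitones makes it Bb3.
A perfect fifth up from F#2 gives C#3.
F2 up a perfect fifth is C3.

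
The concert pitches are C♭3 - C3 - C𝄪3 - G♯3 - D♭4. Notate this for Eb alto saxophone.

The Eb alto saxophone sounds a major sixth below written, so the written part must be a major sixth above concert — transpose each note up.
Cb3 becomes Ab3
C3 becomes A3
C##3 becomes A##3
G#3 becomes E#4
Db4 becomes Bb4

Ab3 A3 A##3 E#4 Bb4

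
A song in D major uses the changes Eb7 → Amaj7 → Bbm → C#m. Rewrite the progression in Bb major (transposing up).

D major up to Bb major is a minor sixth; each chord root moves by that interval while the quality stays the same.
Eb7: root Eb up a minor sixth → Cb, giving Cb7.
Amaj7: root A up a minor sixth → F, giving Fmaj7.
Bbm: root Bb up a minor sixth → Gb, giving Gbm.
C#m: root C# up a minor sixth → A, giving Am.

Cb7 Fmaj7 Gbm Am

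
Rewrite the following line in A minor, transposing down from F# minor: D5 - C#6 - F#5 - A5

F4 E5 A4 C5

From F# down to A is a major sixth; apply that to each pitch.
D5 to F4
C#6 to E5
F#5 to A4
A5 to C5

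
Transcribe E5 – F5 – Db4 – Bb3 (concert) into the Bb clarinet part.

F#5 G5 Eb4 C4

The Bb clarinet sounds a major second below written, so the written part must be a major second above concert — transpose each note up.
E5 -> F#5
F5 -> G5
Db4 -> Eb4
Bb3 -> C4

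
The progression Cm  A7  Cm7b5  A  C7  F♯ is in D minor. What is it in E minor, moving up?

Dm B7 Dm7b5 B D7 G#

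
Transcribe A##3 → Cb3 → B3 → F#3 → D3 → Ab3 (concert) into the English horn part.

E##4 Gb3 F#4 C#4 A3 Eb4

Written C4 sounds as F3 on the English horn, so concert pitches are written a perfect fifth up.
A##3 gives E##4
Cb3 gives Gb3
B3 gives F#4
F#3 gives C#4
D3 gives A3
Ab3 gives Eb4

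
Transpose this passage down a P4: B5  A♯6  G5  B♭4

B5 down a perfect fourth is F#5.
A#6 down a perfect fourth is E#6.
A perfect fourth down from G5 gives D5.
Bb4 down a perfect fourth is F4.

F#5 E#6 D5 F4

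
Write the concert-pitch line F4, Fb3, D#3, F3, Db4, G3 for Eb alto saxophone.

D5 Db4 B#3 D4 Bb4 E4

The Eb alto saxophone sounds a major sixth below written, so the written part must be a major sixth above concert — transpose each note up.
F4 gives D5
Fb3 gives Db4
D#3 gives B#3
F3 gives D4
Db4 gives Bb4
G3 gives E4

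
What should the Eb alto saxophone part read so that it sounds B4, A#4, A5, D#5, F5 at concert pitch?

G#5 F##5 F#6 B#5 D6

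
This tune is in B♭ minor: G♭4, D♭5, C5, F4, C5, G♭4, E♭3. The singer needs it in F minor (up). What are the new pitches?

B♭ minor to F minor up is a perfect fifth, so every note moves up by that interval.
Gb4 to Db5
Db5 to Ab5
C5 to G5
F4 to C5
C5 to G5
Gb4 to Db5
Eb3 to Bb3

Db5 Ab5 G5 C5 G5 Db5 Bb3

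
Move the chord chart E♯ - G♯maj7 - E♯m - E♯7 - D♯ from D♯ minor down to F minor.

G Bbmaj7 Gm G7 F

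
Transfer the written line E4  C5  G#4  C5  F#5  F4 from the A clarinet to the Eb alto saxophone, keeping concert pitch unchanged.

A#4 F#5 C##5 F#5 B#5 B4

First find concert pitch: the A clarinet sounds a minor third below written, so E4 C5 G#4 C5 F#5 F4 sounds C#4 A4 E#4 A4 D#5 D4.
Then write for Eb alto saxophone: it sounds a major sixth below written, so the part must be a major sixth above concert.
C#4 → A#4
A4 → F#5
E#4 → C##5
A4 → F#5
D#5 → B#5
D4 → B4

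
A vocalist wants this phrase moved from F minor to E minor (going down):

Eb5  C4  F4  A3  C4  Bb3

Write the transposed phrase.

D5 B3 E4 G#3 B3 A3

F minor to E minor down is a minor second, so every note moves down by that interval.
Eb5 -> D5
C4 -> B3
F4 -> E4
A3 -> G#3
C4 -> B3
Bb3 -> A3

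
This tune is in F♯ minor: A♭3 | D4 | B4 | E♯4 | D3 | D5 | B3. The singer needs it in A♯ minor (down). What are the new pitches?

C3 F#3 D#4 G##3 F#2 F#4 D#3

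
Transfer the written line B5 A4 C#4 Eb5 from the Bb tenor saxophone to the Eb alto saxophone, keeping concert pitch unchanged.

F#5 E4 G#3 Bb4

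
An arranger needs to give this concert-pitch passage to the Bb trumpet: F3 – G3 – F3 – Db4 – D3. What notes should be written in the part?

G3 A3 G3 Eb4 E3

The Bb trumpet sounds a major second below written, so the written part must be a major second above concert — transpose each note up.
F3 gives G3
G3 gives A3
F3 gives G3
Db4 gives Eb4
D3 gives E3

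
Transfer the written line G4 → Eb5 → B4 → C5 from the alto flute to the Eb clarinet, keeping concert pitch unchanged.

First find concert pitch: the alto flute sounds a perfect fourth below written, so G4 Eb5 B4 C5 sounds D4 Bb4 F#4 G4.
Then write for Eb clarinet: it sounds a minor third above written, so the part must be a minor third below concert.
D4 → B3
Bb4 → G4
F#4 → D#4
G4 → E4

B3 G4 D#4 E4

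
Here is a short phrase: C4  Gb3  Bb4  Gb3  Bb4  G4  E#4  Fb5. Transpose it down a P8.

C4 down a perfect octave is C3.
A perfect octave down from Gb3 gives Gb2.
Bb4: an octave down reaches B, and 12 semitones makes it Bb3.
A perfect octave down from Gb3 gives Gb2.
A perfect octave down from Bb4 gives Bb3.
G4: an octave down reaches G, and 12 semitones makes it G3.
E#4 down a perfect octave is E#3.
A perfect octave down from Fb5 gives Fb4.

C3 Gb2 Bb3 Gb2 Bb3 G3 E#3 Fb4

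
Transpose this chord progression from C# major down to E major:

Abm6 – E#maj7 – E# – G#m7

C# major down to E major is a major sixth; each chord root moves by that interval while the quality stays the same.
Abm6: root Ab down a major sixth → Cb, giving Cbm6.
E#maj7: root E# down a major sixth → G#, giving G#maj7.
E#: root E# down a major sixth → G#, giving G#.
G#m7: root G# down a major sixth → B, giving Bm7.

Cbm6 G#maj7 G# Bm7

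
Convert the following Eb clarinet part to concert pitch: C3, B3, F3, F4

The Eb clarinet sounds a minor third above written, so transpose each written note up a minor third.
C3 -> Eb3
B3 -> D4
F3 -> Ab3
F4 -> Ab4

Eb3 D4 Ab3 Ab4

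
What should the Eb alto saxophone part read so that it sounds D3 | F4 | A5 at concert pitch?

Written C4 sounds as Eb3 on the Eb alto saxophone, so concert pitches are written a major sixth up.
D3 to B3
F4 to D5
A5 to F#6

B3 D5 F#6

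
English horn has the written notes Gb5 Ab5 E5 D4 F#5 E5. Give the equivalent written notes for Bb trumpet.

Db5 Eb5 B4 A3 C#5 B4

First find concert pitch: the English horn sounds a perfect fifth below written, so Gb5 Ab5 E5 D4 F#5 E5 sounds Cb5 Db5 A4 G3 B4 A4.
Then write for Bb trumpet: it sounds a major second below written, so the part must be a major second above concert.
Cb5 → Db5
Db5 → Eb5
A4 → B4
G3 → A3
B4 → C#5
A4 → B4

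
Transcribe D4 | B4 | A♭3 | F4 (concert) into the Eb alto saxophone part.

B4 G#5 F4 D5

The Eb alto saxophone sounds a major sixth below written, so the written part must be a major sixth above concert — transpose each note up.
D4 -> B4
B4 -> G#5
Ab3 -> F4
F4 -> D5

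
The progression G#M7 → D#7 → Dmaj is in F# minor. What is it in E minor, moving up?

F#M7 C#7 Cmaj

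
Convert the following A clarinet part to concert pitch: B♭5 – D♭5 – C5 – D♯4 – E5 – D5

G5 Bb4 A4 B#3 C#5 B4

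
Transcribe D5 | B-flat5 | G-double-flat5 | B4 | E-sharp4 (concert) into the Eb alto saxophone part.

B5 G6 Ebb6 G#5 C##5

Written C4 sounds as Eb3 on the Eb alto saxophone, so concert pitches are written a major sixth up.
D5 → B5
Bb5 → G6
Gbb5 → Ebb6
B4 → G#5
E#4 → C##5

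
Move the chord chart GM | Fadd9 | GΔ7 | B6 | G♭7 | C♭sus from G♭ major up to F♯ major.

G♭ major up to F♯ major is an augmented seventh; each chord root moves by that interval while the quality stays the same.
GM: root G up an augmented seventh → F##, giving F##M.
Fadd9: root F up an augmented seventh → E#, giving E#add9.
GΔ7: root G up an augmented seventh → F##, giving F##Δ7.
B6: root B up an augmented seventh → A##, giving A##6.
G♭7: root G♭ up an augmented seventh → F#, giving F#7.
C♭sus: root C♭ up an augmented seventh → B, giving Bsus.

F##M E#add9 F##Δ7 A##6 F#7 Bsus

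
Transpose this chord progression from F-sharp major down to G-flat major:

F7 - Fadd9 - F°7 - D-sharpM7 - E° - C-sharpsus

F-sharp major down to G-flat major is an augmented seventh; each chord root moves by that interval while the quality stays the same.
F7: root F down an augmented seventh → Gbb, giving Gbb7.
Fadd9: root F down an augmented seventh → Gbb, giving Gbbadd9.
F°7: root F down an augmented seventh → Gbb, giving Gbb°7.
D-sharpM7: root D-sharp down an augmented seventh → Eb, giving EbM7.
E°: root E down an augmented seventh → Fb, giving Fb°.
C-sharpsus: root C-sharp down an augmented seventh → Db, giving Dbsus.

Gbb7 Gbbadd9 Gbb°7 EbM7 Fb° Dbsus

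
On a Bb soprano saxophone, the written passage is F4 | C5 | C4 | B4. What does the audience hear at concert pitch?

Eb4 Bb4 Bb3 A4

The Bb soprano saxophone sounds a major second below written, so transpose each written note down a major second.
F4 -> Eb4
C5 -> Bb4
C4 -> Bb3
B4 -> A4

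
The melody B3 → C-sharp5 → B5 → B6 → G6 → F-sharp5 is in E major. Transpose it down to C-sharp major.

G#3 A#4 G#5 G#6 E6 D#5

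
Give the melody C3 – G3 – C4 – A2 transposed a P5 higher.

G3 D4 G4 E3

C3 → G3
G3 → D4
C4 → G4
A2 → E3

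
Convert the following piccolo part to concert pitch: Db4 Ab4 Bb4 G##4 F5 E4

Db5 Ab5 Bb5 G##5 F6 E5

Written C4 on the piccolo sounds as C5, a perfect octave higher; apply that shift to every note.
Db4 → Db5
Ab4 → Ab5
Bb4 → Bb5
G##4 → G##5
F5 → F6
E4 → E5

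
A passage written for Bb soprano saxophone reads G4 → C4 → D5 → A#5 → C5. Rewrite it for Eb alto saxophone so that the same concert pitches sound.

D5 G4 A5 E#6 G5

First find concert pitch: the Bb soprano saxophone sounds a major second below written, so G4 C4 D5 A#5 C5 sounds F4 Bb3 C5 G#5 Bb4.
Then write for Eb alto saxophone: it sounds a major sixth below written, so the part must be a major sixth above concert.
F4 → D5
Bb3 → G4
C5 → A5
G#5 → E#6
Bb4 → G5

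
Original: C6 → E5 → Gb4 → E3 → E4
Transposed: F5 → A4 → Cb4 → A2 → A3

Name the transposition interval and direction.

down a perfect fifth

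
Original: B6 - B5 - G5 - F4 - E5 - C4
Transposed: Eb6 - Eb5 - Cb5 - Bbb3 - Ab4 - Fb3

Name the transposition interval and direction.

down an augmented fifth

From B6 to Eb6 is 5 letter names — a fifth of some quality.
Eb6 to B6 is 8 semitones, which makes it an augmented fifth; the second version is lower, so the direction is down.
Checking another pair — C4 → Fb3 — gives the same interval.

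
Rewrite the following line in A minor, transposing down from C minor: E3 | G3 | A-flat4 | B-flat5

C#3 E3 F4 G5

C minor to A minor down is a minor third, so every note moves down by that interval.
E3 gives C#3
G3 gives E3
Ab4 gives F4
Bb5 gives G5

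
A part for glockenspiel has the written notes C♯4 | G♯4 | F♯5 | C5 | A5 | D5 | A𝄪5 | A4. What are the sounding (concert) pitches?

C#6 G#6 F#7 C7 A7 D7 A##7 A6

The glockenspiel sounds a perfect fifteenth above written, so transpose each written note up a perfect fifteenth.
C#4 -> C#6
G#4 -> G#6
F#5 -> F#7
C5 -> C7
A5 -> A7
D5 -> D7
A##5 -> A##7
A4 -> A6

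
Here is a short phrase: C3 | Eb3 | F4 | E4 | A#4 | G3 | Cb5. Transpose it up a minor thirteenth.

C3 gives Ab4
Eb3 gives Cb5
F4 gives Db6
E4 gives C6
A#4 gives F#6
G3 gives Eb5
Cb5 gives Abb6

Ab4 Cb5 Db6 C6 F#6 Eb5 Abb6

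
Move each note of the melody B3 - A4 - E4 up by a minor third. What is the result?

D4 C5 G4

A minor third up from B3 gives D4.
A4: a third up reaches C, and 3 semitones makes it C5.
A minor third up from E4 gives G4.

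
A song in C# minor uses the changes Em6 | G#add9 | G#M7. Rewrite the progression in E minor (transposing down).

C# minor down to E minor is a major sixth; each chord root moves by that interval while the quality stays the same.
Em6: root E down a major sixth → G, giving Gm6.
G#add9: root G# down a major sixth → B, giving Badd9.
G#M7: root G# down a major sixth → B, giving BM7.

Gm6 Badd9 BM7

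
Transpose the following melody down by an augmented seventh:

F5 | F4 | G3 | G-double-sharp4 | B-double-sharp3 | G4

Gbb4 Gbb3 Abb2 A3 C#3 Abb3

An augmented seventh down from F5 gives Gbb4.
An augmented seventh down from F4 gives Gbb3.
An augmented seventh down from G3 gives Abb2.
An augmented seventh down from G##4 gives A3.
B##3 down an augmented seventh is C#3.
An augmented seventh down from G4 gives Abb3.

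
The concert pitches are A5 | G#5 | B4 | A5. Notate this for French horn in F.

The French horn in F sounds a perfect fifth below written, so the written part must be a perfect fifth above concert — transpose each note up.
A5 → E6
G#5 → D#6
B4 → F#5
A5 → E6

E6 D#6 F#5 E6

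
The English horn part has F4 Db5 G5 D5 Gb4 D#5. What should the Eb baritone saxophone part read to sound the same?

First find concert pitch: the English horn sounds a perfect fifth below written, so F4 Db5 G5 D5 Gb4 D#5 sounds Bb3 Gb4 C5 G4 Cb4 G#4.
Then write for Eb baritone saxophone: it sounds a major thirteenth below written, so the part must be a major thirteenth above concert.
Bb3 → G5
Gb4 → Eb6
C5 → A6
G4 → E6
Cb4 → Ab5
G#4 → E#6

G5 Eb6 A6 E6 Ab5 E#6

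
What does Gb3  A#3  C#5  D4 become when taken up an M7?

Gb3 gives F4
A#3 gives G##4
C#5 gives B#5
D4 gives C#5

F4 G##4 B#5 C#5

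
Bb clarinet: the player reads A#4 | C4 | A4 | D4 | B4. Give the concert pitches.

The Bb clarinet sounds a major second below written, so transpose each written note down a major second.
A#4 -> G#4
C4 -> Bb3
A4 -> G4
D4 -> C4
B4 -> A4

G#4 Bb3 G4 C4 A4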